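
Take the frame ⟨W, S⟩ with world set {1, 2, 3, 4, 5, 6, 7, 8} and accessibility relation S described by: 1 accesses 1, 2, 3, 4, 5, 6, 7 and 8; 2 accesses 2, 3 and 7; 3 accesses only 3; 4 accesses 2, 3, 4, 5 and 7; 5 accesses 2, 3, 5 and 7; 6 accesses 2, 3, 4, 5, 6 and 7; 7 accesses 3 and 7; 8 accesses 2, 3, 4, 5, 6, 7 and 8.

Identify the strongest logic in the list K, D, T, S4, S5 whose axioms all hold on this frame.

Serial (axiom D): yes — every world has a successor (e.g. 1 S 1).
Reflexive (axiom T): yes — every world is S-related to itself.
Transitive (axiom 4): yes — every two-step S-path is closed by a direct edge.
Euclidean (axiom 5): no — 1 S 2 and 1 S 4, but not 2 S 4.
So F validates K, D, T, S4; S5 would additionally require S to be Euclidean. The strongest is S4.

S4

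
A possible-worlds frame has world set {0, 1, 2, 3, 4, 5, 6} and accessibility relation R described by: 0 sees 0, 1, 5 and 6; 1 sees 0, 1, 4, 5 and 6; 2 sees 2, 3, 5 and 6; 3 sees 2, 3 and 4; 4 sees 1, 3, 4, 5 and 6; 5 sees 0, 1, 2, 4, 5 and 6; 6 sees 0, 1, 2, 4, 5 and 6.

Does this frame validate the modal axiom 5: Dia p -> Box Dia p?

No

Axiom 5 corresponds to the accessibility relation being Euclidean.
Euclidean: no — 1 R 0 and 1 R 4, but not 0 R 4.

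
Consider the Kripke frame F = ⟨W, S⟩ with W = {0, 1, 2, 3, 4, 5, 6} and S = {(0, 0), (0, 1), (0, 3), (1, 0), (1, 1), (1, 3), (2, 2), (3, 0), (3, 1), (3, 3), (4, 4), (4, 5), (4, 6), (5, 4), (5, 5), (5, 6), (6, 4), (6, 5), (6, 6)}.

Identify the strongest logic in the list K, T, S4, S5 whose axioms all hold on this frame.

S5

Reflexive (axiom T): yes — every world is S-related to itself.
Transitive (axiom 4): yes — every two-step S-path is closed by a direct edge.
Euclidean (axiom 5): yes — any two successors of a common world are S-related.
So F validates K, T, S4, S5. The strongest is S5.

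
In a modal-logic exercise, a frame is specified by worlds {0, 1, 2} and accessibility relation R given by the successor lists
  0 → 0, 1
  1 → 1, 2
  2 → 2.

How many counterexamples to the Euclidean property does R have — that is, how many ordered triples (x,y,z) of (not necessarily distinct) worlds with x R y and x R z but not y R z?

Enumerating: (0,1,0), (1,2,1).

2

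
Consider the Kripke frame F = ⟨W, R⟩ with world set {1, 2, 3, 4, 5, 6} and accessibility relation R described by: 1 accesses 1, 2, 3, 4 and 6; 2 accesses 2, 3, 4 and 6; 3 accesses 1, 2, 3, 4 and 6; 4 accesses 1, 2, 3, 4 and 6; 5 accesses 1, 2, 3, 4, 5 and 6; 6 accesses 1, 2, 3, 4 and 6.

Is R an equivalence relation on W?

No

Reflexive: yes — every world is R-related to itself.
Symmetric: no — 1 R 2 but not 2 R 1.
Transitive: no — 2 R 3 and 3 R 1, but not 2 R 1.
So R is not an equivalence relation.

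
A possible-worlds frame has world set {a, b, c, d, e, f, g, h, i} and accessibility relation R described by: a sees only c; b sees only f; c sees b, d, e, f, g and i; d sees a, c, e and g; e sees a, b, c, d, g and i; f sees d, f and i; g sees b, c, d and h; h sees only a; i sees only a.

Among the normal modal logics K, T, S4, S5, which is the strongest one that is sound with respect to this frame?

K

Reflexive (axiom T): no — a is not related to itself.
Transitive (axiom 4): no — a R c and c R b, but not a R b.
Euclidean (axiom 5): no — c R b and c R d, but not b R d.
So F validates K; T would additionally require R to be reflexive. The strongest is K.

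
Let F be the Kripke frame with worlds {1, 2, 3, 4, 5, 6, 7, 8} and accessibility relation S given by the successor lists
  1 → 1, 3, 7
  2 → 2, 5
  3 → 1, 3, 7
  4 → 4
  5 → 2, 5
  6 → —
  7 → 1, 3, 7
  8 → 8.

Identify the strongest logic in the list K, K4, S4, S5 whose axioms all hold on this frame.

K4

Transitive (axiom 4): yes — every two-step S-path is closed by a direct edge.
Reflexive (axiom T): no — 6 is not related to itself.
Euclidean (axiom 5): yes — any two successors of a common world are S-related.
So F validates K, K4; S4 would additionally require S to be reflexive. The strongest is K4.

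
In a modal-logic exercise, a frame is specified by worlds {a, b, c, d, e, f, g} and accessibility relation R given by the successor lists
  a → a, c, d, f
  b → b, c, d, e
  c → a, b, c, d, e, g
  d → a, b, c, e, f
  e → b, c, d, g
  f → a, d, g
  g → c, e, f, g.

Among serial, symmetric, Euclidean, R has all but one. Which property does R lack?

Serial: yes — every world has a successor (e.g. a R a).
Symmetric: yes — every pair in R has its reverse in R.
Euclidean: no — a R c and a R f, but not c R f.
Only Euclidean fails.

Euclidean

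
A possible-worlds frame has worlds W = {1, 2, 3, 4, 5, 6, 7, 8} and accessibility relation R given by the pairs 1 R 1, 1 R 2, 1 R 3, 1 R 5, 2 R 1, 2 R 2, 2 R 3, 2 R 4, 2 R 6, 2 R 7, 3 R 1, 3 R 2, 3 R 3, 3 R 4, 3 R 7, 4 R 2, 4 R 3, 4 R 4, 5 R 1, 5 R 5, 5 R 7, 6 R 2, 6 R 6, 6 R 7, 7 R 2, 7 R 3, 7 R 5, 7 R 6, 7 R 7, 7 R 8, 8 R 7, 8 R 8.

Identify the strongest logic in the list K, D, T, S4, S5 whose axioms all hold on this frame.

Serial (axiom D): yes — every world has a successor (e.g. 1 R 1).
Reflexive (axiom T): yes — every world is R-related to itself.
Transitive (axiom 4): no — 1 R 2 and 2 R 4, but not 1 R 4.
Euclidean (axiom 5): no — 1 R 2 and 1 R 5, but not 2 R 5.
So F validates K, D, T; S4 would additionally require R to be transitive. The strongest is T.

T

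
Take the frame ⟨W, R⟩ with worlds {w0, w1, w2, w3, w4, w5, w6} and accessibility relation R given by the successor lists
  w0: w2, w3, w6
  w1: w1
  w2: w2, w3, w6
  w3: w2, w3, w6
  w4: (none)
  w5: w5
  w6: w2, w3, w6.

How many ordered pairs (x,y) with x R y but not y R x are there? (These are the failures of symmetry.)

Enumerating: (w0,w2), (w0,w3), (w0,w6).

3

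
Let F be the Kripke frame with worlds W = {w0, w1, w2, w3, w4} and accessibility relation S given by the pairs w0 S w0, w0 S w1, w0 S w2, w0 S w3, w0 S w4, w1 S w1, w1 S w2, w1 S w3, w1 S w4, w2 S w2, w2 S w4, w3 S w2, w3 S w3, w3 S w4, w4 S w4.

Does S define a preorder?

Reflexive: yes — every world is S-related to itself.
Transitive: yes — every two-step S-path is closed by a direct edge.
So S is a preorder.

Yes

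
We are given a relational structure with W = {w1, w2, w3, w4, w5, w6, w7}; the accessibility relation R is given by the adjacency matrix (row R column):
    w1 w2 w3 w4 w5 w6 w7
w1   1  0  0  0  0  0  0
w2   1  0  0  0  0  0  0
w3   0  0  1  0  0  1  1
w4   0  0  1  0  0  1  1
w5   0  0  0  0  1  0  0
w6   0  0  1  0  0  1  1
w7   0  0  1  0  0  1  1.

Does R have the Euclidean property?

Euclidean: yes — any two successors of a common world are R-related.

Yes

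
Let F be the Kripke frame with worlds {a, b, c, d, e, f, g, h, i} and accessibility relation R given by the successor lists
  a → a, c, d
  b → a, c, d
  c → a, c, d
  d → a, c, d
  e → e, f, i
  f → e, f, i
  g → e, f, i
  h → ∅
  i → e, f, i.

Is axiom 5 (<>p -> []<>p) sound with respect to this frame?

Yes

By correspondence theory, 5 is valid on a frame iff R is Euclidean.
Euclidean: yes — any two successors of a common world are R-related.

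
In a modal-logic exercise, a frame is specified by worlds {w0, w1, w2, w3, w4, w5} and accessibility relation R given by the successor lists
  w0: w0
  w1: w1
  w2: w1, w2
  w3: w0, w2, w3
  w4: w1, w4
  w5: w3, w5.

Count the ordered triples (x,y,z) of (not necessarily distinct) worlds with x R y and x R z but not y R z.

Enumerating: (w2,w1,w2), (w3,w0,w2), (w3,w0,w3), (w3,w2,w0), (w3,w2,w3), (w4,w1,w4), (w5,w3,w5).

7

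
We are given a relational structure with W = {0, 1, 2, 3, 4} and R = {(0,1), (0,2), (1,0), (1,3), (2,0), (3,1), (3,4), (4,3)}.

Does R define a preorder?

No

Reflexive: no — 0 is not related to itself.
Transitive: no — 0 R 1 and 1 R 3, but not 0 R 3.
So R is not a preorder.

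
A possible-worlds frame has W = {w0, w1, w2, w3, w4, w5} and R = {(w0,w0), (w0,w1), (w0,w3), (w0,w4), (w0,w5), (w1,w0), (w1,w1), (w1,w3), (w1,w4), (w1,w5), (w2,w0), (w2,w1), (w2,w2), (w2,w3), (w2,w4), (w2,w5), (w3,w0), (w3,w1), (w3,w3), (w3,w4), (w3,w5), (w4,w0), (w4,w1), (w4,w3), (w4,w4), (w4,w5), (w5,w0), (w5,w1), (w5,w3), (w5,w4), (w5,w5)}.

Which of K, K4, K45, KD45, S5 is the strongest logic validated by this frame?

Transitive (axiom 4): yes — every two-step R-path is closed by a direct edge.
Euclidean (axiom 5): no — w2 R w0 and w2 R w2, but not w0 R w2.
Serial (axiom D): yes — every world has a successor (e.g. w0 R w0).
Reflexive (axiom T): yes — every world is R-related to itself.
So F validates K, K4; K45 would additionally require R to be Euclidean. The strongest is K4.

K4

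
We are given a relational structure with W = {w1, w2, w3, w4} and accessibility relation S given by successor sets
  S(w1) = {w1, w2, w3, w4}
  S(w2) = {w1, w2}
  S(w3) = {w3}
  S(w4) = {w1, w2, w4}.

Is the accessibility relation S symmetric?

No

Symmetric: no — w1 S w3 but not w3 S w1.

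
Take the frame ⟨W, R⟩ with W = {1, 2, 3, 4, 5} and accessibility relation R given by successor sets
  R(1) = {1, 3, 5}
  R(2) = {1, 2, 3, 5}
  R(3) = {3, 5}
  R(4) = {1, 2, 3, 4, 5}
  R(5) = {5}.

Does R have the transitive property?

Yes

Transitive: yes — every two-step R-path is closed by a direct edge.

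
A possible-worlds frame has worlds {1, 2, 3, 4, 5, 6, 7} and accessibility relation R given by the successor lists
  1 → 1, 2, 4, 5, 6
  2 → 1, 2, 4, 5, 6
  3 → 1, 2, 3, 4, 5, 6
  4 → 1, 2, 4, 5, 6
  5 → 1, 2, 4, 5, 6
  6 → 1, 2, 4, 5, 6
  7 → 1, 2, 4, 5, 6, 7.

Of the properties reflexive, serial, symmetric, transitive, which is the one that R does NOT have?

symmetric

Reflexive: yes — every world is R-related to itself.
Serial: yes — every world has a successor (e.g. 1 R 1).
Symmetric: no — 3 R 1 but not 1 R 3.
Transitive: yes — every two-step R-path is closed by a direct edge.
Only symmetric fails.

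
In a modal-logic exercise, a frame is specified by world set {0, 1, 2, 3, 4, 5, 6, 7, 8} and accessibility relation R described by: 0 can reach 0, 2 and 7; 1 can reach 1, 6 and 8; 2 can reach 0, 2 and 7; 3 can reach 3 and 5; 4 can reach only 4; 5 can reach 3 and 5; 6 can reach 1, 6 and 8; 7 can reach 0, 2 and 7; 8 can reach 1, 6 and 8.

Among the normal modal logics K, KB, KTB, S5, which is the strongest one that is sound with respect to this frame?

Symmetric (axiom B): yes — every pair in R has its reverse in R.
Reflexive (axiom T): yes — every world is R-related to itself.
Euclidean (axiom 5): yes — any two successors of a common world are R-related.
So F validates K, KB, KTB, S5. The strongest is S5.

S5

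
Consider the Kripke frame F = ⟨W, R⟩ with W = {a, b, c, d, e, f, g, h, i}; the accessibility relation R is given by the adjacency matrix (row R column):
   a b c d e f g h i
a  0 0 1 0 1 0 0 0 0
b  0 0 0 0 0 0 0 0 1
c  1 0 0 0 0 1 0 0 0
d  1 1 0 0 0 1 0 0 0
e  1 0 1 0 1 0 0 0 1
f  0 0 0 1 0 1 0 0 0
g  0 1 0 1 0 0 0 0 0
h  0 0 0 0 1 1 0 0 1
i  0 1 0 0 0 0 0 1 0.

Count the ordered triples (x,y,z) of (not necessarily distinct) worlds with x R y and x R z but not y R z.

37

Enumerating: (a,c,c), (a,c,e), (b,i,i), (c,a,a), (c,a,f), (c,f,a), (d,a,a), (d,a,b), (d,a,f), (d,b,a), (d,b,b), (d,b,f), … and 25 more.
Total: 37.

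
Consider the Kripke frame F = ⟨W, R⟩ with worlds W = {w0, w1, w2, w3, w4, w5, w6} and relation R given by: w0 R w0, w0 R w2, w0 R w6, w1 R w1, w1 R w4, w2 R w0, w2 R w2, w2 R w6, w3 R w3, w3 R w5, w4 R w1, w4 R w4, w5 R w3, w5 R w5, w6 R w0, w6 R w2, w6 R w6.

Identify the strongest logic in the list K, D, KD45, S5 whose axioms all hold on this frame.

S5

Serial (axiom D): yes — every world has a successor (e.g. w0 R w0).
Euclidean (axiom 5): yes — any two successors of a common world are R-related.
Transitive (axiom 4): yes — every two-step R-path is closed by a direct edge.
Reflexive (axiom T): yes — every world is R-related to itself.
So F validates K, D, KD45, S5. The strongest is S5.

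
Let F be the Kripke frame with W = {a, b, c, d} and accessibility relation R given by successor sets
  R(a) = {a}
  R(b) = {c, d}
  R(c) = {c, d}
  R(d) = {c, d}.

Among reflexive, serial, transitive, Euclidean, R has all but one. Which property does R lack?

Reflexive: no — b is not related to itself.
Serial: yes — every world has a successor (e.g. a R a).
Transitive: yes — every two-step R-path is closed by a direct edge.
Euclidean: yes — any two successors of a common world are R-related.
Only reflexive fails.

reflexive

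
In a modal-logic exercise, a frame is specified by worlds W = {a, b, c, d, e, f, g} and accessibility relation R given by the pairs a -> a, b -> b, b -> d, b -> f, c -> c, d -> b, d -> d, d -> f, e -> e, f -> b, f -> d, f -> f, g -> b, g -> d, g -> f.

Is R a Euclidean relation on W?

Yes

Euclidean: yes — any two successors of a common world are R-related.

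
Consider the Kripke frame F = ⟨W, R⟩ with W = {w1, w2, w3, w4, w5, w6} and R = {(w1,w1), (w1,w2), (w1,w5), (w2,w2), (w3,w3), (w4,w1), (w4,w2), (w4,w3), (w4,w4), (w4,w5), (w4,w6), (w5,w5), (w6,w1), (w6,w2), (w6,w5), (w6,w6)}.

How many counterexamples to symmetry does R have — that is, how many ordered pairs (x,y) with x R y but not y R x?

10

Enumerating: (w1,w2), (w1,w5), (w4,w1), (w4,w2), (w4,w3), (w4,w5), (w4,w6), (w6,w1), (w6,w2), (w6,w5).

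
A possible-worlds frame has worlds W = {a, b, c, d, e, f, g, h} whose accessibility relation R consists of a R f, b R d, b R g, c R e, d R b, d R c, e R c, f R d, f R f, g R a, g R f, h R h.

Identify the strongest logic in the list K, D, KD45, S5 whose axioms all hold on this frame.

Serial (axiom D): yes — every world has a successor (e.g. a R f).
Euclidean (axiom 5): no — b R d and b R g, but not d R g.
Transitive (axiom 4): no — a R f and f R d, but not a R d.
Reflexive (axiom T): no — a is not related to itself.
So F validates K, D; KD45 would additionally require R to be Euclidean and transitive. The strongest is D.

D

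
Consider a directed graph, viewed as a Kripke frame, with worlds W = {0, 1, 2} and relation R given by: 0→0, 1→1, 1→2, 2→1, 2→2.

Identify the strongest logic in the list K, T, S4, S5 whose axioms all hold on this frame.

S5

Reflexive (axiom T): yes — every world is R-related to itself.
Transitive (axiom 4): yes — every two-step R-path is closed by a direct edge.
Euclidean (axiom 5): yes — any two successors of a common world are R-related.
So F validates K, T, S4, S5. The strongest is S5.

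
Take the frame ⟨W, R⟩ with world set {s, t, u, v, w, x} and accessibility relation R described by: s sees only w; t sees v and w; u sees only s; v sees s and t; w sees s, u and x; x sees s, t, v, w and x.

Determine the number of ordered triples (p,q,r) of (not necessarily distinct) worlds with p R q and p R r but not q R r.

29

Enumerating: (s,w,w), (t,v,v), (t,v,w), (t,w,v), (t,w,w), (u,s,s), (v,s,s), (v,s,t), (v,t,s), (v,t,t), (w,s,s), (w,s,u), … and 17 more.
Total: 29.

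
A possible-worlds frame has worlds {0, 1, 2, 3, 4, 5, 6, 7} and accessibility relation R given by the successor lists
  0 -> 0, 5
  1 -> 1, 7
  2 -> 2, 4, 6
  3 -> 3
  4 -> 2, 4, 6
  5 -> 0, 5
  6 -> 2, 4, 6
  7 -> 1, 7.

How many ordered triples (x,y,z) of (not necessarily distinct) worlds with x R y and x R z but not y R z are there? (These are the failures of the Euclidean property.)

R is Euclidean; there are no such tuples.

0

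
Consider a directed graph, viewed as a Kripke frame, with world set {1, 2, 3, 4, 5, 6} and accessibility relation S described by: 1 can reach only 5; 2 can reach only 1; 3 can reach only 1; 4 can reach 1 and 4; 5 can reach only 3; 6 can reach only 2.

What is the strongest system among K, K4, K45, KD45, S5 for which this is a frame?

Transitive (axiom 4): no — 1 S 5 and 5 S 3, but not 1 S 3.
Euclidean (axiom 5): no — 1 S 5 and 1 S 5, but not 5 S 5.
Serial (axiom D): yes — every world has a successor (e.g. 1 S 5).
Reflexive (axiom T): no — 1 is not related to itself.
So F validates K; K4 would additionally require S to be transitive. The strongest is K.

K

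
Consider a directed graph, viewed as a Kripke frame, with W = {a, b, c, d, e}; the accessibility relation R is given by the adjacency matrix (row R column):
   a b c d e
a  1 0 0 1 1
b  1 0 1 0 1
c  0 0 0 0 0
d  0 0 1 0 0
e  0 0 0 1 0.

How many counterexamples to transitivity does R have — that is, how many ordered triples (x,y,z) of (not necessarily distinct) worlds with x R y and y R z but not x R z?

4

Enumerating: (a,d,c), (b,a,d), (b,e,d), (e,d,c).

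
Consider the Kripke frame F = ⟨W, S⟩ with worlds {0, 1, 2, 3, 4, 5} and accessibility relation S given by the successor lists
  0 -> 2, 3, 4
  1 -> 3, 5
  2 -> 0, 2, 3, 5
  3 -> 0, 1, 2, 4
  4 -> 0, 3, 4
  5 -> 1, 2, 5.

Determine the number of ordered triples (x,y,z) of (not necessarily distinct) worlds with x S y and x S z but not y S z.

Enumerating: (0,2,4), (0,3,3), (0,4,2), (1,3,3), (1,3,5), (1,5,3), (2,0,0), (2,0,5), (2,3,3), (2,3,5), (2,5,0), (2,5,3), … and 15 more.
Total: 27.

27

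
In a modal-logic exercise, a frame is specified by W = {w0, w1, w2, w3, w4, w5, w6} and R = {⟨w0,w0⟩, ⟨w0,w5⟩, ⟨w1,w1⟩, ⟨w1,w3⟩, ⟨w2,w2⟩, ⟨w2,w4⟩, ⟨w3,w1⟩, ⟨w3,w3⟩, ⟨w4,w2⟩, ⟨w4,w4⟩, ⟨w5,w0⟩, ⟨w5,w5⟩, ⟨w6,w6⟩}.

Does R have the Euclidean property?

Euclidean: yes — any two successors of a common world are R-related.

Yes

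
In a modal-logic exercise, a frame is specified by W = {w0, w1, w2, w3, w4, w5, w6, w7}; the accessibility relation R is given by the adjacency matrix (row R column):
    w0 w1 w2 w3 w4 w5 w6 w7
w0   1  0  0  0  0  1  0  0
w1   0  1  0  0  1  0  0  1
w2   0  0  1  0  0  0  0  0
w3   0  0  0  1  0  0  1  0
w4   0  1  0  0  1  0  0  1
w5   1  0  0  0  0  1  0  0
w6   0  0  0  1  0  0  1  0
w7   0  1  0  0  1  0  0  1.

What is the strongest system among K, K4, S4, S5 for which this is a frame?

S5

Transitive (axiom 4): yes — every two-step R-path is closed by a direct edge.
Reflexive (axiom T): yes — every world is R-related to itself.
Euclidean (axiom 5): yes — any two successors of a common world are R-related.
So F validates K, K4, S4, S5. The strongest is S5.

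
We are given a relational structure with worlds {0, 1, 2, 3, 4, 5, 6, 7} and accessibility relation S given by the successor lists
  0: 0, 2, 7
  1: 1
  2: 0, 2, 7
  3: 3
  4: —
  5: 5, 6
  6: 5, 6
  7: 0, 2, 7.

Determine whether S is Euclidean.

Euclidean: yes — any two successors of a common world are S-related.

Yes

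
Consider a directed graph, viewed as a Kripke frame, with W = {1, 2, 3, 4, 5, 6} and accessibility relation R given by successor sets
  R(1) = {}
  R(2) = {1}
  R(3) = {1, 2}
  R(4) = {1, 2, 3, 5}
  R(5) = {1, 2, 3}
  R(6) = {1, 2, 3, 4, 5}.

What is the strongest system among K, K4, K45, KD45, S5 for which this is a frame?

K4

Transitive (axiom 4): yes — every two-step R-path is closed by a direct edge.
Euclidean (axiom 5): no — 3 R 1 and 3 R 2, but not 1 R 2.
Serial (axiom D): no — 1 has no R-successor.
Reflexive (axiom T): no — 1 is not related to itself.
So F validates K, K4; K45 would additionally require R to be Euclidean. The strongest is K4.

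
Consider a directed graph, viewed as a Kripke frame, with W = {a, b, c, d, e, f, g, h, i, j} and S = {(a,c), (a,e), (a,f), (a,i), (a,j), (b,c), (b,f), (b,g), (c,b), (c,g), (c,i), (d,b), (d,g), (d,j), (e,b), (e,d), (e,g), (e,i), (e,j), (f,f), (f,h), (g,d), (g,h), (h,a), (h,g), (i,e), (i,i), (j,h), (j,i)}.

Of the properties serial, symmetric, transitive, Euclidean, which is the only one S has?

Serial: yes — every world has a successor (e.g. a S c).
Symmetric: no — a S c but not c S a.
Transitive: no — a S c and c S b, but not a S b.
Euclidean: no — a S c and a S e, but not c S e.
Only serial holds.

serial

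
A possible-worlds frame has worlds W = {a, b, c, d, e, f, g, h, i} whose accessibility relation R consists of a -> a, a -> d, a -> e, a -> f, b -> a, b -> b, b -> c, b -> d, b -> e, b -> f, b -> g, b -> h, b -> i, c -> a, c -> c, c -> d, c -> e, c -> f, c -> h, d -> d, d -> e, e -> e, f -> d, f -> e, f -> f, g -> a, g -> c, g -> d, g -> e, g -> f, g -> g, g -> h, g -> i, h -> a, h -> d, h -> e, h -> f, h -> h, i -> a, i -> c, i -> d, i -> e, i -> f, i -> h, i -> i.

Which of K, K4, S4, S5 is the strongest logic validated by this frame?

S4

Transitive (axiom 4): yes — every two-step R-path is closed by a direct edge.
Reflexive (axiom T): yes — every world is R-related to itself.
Euclidean (axiom 5): no — a R d and a R f, but not d R f.
So F validates K, K4, S4; S5 would additionally require R to be Euclidean. The strongest is S4.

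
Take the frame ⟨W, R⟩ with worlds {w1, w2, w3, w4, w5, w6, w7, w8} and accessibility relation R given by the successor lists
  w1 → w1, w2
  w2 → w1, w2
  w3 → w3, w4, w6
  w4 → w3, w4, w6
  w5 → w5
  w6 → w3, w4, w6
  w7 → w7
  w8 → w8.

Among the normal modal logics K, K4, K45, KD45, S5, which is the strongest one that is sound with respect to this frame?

Transitive (axiom 4): yes — every two-step R-path is closed by a direct edge.
Euclidean (axiom 5): yes — any two successors of a common world are R-related.
Serial (axiom D): yes — every world has a successor (e.g. w1 R w1).
Reflexive (axiom T): yes — every world is R-related to itself.
So F validates K, K4, K45, KD45, S5. The strongest is S5.

S5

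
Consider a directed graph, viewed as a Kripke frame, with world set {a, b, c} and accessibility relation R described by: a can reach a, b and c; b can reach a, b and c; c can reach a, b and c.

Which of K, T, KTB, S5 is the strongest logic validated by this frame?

Reflexive (axiom T): yes — every world is R-related to itself.
Symmetric (axiom B): yes — every pair in R has its reverse in R.
Euclidean (axiom 5): yes — any two successors of a common world are R-related.
So F validates K, T, KTB, S5. The strongest is S5.

S5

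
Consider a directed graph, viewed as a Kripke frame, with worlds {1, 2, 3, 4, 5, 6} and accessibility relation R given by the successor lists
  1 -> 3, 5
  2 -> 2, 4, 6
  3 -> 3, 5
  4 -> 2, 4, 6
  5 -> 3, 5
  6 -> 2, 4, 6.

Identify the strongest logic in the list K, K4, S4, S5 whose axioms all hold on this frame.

Transitive (axiom 4): yes — every two-step R-path is closed by a direct edge.
Reflexive (axiom T): no — 1 is not related to itself.
Euclidean (axiom 5): yes — any two successors of a common world are R-related.
So F validates K, K4; S4 would additionally require R to be reflexive. The strongest is K4.

K4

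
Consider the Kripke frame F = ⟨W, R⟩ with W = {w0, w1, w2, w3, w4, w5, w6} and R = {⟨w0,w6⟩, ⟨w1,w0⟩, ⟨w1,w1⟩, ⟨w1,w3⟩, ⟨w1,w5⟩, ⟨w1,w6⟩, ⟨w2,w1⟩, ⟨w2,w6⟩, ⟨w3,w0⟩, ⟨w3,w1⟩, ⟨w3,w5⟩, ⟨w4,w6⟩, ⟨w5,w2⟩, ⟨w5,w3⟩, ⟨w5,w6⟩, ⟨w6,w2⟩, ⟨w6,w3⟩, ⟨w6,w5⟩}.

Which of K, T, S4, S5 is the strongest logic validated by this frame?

Reflexive (axiom T): no — w0 is not related to itself.
Transitive (axiom 4): no — w0 R w6 and w6 R w2, but not w0 R w2.
Euclidean (axiom 5): no — w1 R w0 and w1 R w3, but not w0 R w3.
So F validates K; T would additionally require R to be reflexive. The strongest is K.

K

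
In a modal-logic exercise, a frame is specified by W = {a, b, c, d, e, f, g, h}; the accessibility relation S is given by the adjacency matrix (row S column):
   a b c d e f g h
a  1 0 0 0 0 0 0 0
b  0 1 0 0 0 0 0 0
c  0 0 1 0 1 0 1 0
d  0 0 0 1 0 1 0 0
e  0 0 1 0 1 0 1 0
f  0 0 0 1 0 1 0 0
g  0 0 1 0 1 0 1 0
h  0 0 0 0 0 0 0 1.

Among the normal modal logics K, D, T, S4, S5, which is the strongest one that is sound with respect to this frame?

S5

Serial (axiom D): yes — every world has a successor (e.g. a S a).
Reflexive (axiom T): yes — every world is S-related to itself.
Transitive (axiom 4): yes — every two-step S-path is closed by a direct edge.
Euclidean (axiom 5): yes — any two successors of a common world are S-related.
So F validates K, D, T, S4, S5. The strongest is S5.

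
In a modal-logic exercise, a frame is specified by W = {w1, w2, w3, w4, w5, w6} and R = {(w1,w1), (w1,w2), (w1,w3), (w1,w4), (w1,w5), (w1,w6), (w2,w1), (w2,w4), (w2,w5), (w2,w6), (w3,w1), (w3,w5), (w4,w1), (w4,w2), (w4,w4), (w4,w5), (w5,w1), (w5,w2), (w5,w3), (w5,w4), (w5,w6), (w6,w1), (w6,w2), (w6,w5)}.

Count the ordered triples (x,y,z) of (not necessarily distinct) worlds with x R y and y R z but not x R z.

Enumerating: (w2,w1,w2), (w2,w1,w3), (w2,w4,w2), (w2,w5,w2), (w2,w5,w3), (w2,w6,w2), (w3,w1,w2), (w3,w1,w3), (w3,w1,w4), (w3,w1,w6), (w3,w5,w2), (w3,w5,w3), … and 20 more.
Total: 32.

32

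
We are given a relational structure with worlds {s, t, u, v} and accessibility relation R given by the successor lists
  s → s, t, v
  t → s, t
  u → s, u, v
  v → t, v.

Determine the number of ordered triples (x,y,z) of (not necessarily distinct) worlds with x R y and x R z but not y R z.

6

Enumerating: (s,t,v), (s,v,s), (u,s,u), (u,v,s), (u,v,u), (v,t,v).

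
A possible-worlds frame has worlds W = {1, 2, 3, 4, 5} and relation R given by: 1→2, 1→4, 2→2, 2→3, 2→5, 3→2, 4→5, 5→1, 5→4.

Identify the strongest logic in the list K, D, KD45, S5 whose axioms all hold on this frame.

Serial (axiom D): yes — every world has a successor (e.g. 1 R 2).
Euclidean (axiom 5): no — 1 R 2 and 1 R 4, but not 2 R 4.
Transitive (axiom 4): no — 1 R 2 and 2 R 3, but not 1 R 3.
Reflexive (axiom T): no — 1 is not related to itself.
So F validates K, D; KD45 would additionally require R to be Euclidean and transitive. The strongest is D.

D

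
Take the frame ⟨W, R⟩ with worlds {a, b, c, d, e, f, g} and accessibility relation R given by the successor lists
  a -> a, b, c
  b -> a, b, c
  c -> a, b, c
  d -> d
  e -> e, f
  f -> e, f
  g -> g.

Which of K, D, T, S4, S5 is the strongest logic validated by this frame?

S5

Serial (axiom D): yes — every world has a successor (e.g. a R a).
Reflexive (axiom T): yes — every world is R-related to itself.
Transitive (axiom 4): yes — every two-step R-path is closed by a direct edge.
Euclidean (axiom 5): yes — any two successors of a common world are R-related.
So F validates K, D, T, S4, S5. The strongest is S5.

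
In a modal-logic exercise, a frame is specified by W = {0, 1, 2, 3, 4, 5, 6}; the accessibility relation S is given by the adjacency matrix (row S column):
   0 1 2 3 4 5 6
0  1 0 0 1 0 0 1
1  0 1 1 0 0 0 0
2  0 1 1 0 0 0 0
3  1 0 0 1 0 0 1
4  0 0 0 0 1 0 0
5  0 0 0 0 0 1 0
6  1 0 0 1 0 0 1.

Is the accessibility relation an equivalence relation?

Yes

Reflexive: yes — every world is S-related to itself.
Symmetric: yes — every pair in S has its reverse in S.
Transitive: yes — every two-step S-path is closed by a direct edge.
So S is an equivalence relation.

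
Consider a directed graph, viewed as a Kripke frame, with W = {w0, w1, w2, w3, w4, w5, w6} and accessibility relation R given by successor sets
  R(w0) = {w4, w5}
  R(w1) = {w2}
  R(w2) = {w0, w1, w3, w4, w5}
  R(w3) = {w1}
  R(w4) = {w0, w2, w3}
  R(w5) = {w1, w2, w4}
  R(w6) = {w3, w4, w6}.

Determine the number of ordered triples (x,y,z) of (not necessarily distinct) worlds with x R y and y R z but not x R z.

28

Enumerating: (w0,w4,w0), (w0,w4,w2), (w0,w4,w3), (w0,w5,w1), (w0,w5,w2), (w1,w2,w0), (w1,w2,w1), (w1,w2,w3), (w1,w2,w4), (w1,w2,w5), (w2,w1,w2), (w2,w4,w2), … and 16 more.
Total: 28.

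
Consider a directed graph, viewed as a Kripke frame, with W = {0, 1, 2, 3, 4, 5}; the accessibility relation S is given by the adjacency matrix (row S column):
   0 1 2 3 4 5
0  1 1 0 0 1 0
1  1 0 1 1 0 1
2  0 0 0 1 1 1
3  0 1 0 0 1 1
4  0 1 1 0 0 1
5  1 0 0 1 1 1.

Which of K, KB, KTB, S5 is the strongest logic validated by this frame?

Symmetric (axiom B): no — 0 S 4 but not 4 S 0.
Reflexive (axiom T): no — 1 is not related to itself.
Euclidean (axiom 5): no — 0 S 1 and 0 S 4, but not 1 S 4.
So F validates K; KB would additionally require S to be symmetric. The strongest is K.

K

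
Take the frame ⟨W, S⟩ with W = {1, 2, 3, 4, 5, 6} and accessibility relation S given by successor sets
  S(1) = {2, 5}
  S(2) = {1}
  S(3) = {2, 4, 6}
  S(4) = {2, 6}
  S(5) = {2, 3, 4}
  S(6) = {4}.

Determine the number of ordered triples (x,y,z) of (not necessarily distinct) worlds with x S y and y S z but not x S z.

Enumerating: (1,2,1), (1,5,3), (1,5,4), (2,1,2), (2,1,5), (3,2,1), (4,2,1), (4,6,4), (5,2,1), (5,3,6), (5,4,6), (6,4,2), (6,4,6).

13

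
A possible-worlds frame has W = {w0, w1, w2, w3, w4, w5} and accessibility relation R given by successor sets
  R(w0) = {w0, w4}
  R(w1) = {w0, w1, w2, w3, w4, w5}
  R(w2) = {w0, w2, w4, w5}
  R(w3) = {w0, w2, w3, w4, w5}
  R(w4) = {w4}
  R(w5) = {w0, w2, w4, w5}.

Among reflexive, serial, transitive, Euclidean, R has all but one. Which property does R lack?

Reflexive: yes — every world is R-related to itself.
Serial: yes — every world has a successor (e.g. w0 R w0).
Transitive: yes — every two-step R-path is closed by a direct edge.
Euclidean: no — w1 R w0 and w1 R w2, but not w0 R w2.
Only Euclidean fails.

Euclidean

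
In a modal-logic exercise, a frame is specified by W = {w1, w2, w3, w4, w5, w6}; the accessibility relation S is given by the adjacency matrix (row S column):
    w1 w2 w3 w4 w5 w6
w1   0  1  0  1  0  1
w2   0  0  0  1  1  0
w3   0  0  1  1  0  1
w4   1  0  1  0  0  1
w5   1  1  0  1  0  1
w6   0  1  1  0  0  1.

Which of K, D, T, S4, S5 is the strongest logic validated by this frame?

D

Serial (axiom D): yes — every world has a successor (e.g. w1 S w2).
Reflexive (axiom T): no — w1 is not related to itself.
Transitive (axiom 4): no — w1 S w2 and w2 S w5, but not w1 S w5.
Euclidean (axiom 5): no — w1 S w2 and w1 S w6, but not w2 S w6.
So F validates K, D; T would additionally require S to be reflexive. The strongest is D.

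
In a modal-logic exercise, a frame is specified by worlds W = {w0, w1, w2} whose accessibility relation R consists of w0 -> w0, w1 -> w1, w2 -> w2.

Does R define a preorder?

Yes

Reflexive: yes — every world is R-related to itself.
Transitive: yes — every two-step R-path is closed by a direct edge.
So R is a preorder.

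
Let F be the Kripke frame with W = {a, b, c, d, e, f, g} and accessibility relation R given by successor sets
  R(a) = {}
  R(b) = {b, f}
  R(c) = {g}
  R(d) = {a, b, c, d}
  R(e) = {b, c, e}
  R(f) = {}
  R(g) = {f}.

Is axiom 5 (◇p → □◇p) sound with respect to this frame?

No

Axiom 5 corresponds to the accessibility relation being Euclidean.
Euclidean: no — d R a and d R b, but not a R b.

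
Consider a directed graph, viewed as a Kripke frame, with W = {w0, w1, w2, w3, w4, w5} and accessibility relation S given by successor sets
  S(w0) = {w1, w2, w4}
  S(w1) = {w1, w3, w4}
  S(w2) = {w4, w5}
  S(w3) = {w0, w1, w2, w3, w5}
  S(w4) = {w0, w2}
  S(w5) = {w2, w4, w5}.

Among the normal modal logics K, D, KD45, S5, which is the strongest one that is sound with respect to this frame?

D

Serial (axiom D): yes — every world has a successor (e.g. w0 S w1).
Euclidean (axiom 5): no — w0 S w1 and w0 S w2, but not w1 S w2.
Transitive (axiom 4): no — w0 S w1 and w1 S w3, but not w0 S w3.
Reflexive (axiom T): no — w0 is not related to itself.
So F validates K, D; KD45 would additionally require S to be Euclidean and transitive. The strongest is D.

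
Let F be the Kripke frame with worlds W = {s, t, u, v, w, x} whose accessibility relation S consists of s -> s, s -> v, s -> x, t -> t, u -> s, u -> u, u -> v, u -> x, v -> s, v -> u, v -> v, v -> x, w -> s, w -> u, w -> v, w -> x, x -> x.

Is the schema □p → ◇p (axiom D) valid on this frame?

Axiom D corresponds to the accessibility relation being serial.
Serial: yes — every world has a successor (e.g. s S s).

Yes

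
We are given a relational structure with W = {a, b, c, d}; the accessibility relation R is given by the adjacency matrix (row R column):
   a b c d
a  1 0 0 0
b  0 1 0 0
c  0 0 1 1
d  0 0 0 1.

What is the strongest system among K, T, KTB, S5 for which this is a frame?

T

Reflexive (axiom T): yes — every world is R-related to itself.
Symmetric (axiom B): no — c R d but not d R c.
Euclidean (axiom 5): no — c R d and c R c, but not d R c.
So F validates K, T; KTB would additionally require R to be symmetric. The strongest is T.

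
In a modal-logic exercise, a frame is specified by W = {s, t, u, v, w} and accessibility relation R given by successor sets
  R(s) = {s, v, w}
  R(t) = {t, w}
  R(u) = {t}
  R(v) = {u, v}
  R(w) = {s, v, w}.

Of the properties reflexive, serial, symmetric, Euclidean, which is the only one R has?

serial

Reflexive: no — u is not related to itself.
Serial: yes — every world has a successor (e.g. s R s).
Symmetric: no — s R v but not v R s.
Euclidean: no — s R v and s R w, but not v R w.
Only serial holds.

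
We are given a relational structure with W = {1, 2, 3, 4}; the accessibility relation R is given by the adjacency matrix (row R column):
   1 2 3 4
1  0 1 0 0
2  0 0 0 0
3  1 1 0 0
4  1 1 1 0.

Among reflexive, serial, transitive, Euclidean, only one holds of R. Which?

transitive

Reflexive: no — 1 is not related to itself.
Serial: no — 2 has no R-successor.
Transitive: yes — every two-step R-path is closed by a direct edge.
Euclidean: no — 3 R 2 and 3 R 1, but not 2 R 1.
Only transitive holds.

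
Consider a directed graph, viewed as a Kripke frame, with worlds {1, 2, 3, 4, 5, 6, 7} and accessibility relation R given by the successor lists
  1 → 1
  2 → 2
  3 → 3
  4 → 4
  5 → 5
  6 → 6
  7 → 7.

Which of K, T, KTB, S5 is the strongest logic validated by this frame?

Reflexive (axiom T): yes — every world is R-related to itself.
Symmetric (axiom B): yes — every pair in R has its reverse in R.
Euclidean (axiom 5): yes — any two successors of a common world are R-related.
So F validates K, T, KTB, S5. The strongest is S5.

S5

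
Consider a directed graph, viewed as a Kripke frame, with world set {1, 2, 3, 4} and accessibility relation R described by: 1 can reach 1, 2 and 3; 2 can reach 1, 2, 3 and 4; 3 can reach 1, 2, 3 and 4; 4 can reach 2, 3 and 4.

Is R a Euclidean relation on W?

No

Euclidean: no — 2 R 1 and 2 R 4, but not 1 R 4.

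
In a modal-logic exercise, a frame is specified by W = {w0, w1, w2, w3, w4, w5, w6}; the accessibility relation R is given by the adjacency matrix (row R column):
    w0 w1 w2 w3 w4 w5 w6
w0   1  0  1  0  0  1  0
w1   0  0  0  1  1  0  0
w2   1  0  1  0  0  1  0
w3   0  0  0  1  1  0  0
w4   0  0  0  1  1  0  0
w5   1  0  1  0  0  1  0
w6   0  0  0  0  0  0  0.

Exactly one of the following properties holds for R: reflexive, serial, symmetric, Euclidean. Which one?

Euclidean

Reflexive: no — w1 is not related to itself.
Serial: no — w6 has no R-successor.
Symmetric: no — w1 R w3 but not w3 R w1.
Euclidean: yes — any two successors of a common world are R-related.
Only Euclidean holds.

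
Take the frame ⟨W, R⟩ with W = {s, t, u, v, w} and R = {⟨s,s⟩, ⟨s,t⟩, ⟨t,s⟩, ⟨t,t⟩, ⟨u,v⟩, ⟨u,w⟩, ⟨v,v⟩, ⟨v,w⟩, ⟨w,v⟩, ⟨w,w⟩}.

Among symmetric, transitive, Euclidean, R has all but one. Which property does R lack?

Symmetric: no — u R v but not v R u.
Transitive: yes — every two-step R-path is closed by a direct edge.
Euclidean: yes — any two successors of a common world are R-related.
Only symmetric fails.

symmetric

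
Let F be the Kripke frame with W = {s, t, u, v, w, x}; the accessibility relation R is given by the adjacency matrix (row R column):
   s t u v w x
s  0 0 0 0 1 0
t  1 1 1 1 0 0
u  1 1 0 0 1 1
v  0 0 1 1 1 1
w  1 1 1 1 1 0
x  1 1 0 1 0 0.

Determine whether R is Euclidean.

No

Euclidean: no — t R s and t R u, but not s R u.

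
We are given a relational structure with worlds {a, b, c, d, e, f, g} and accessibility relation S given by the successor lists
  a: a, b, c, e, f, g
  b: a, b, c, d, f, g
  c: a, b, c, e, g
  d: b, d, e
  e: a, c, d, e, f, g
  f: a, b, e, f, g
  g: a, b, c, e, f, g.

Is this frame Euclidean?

Euclidean: no — a S b and a S e, but not b S e.

No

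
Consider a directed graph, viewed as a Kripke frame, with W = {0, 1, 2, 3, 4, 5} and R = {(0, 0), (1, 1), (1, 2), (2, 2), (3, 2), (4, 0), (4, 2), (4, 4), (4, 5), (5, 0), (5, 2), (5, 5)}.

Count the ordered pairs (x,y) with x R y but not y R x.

Enumerating: (1,2), (3,2), (4,0), (4,2), (4,5), (5,0), (5,2).

7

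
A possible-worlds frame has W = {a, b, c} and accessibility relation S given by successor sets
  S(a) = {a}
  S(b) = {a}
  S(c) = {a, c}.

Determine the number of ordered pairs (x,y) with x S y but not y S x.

2

Enumerating: (b,a), (c,a).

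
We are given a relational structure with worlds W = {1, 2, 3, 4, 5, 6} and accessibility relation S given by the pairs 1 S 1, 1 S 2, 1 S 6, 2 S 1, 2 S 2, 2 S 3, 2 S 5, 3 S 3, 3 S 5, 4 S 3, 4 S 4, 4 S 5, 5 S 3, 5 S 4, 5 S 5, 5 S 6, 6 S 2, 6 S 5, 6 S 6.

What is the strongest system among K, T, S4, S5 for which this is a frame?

Reflexive (axiom T): yes — every world is S-related to itself.
Transitive (axiom 4): no — 1 S 2 and 2 S 3, but not 1 S 3.
Euclidean (axiom 5): no — 1 S 2 and 1 S 6, but not 2 S 6.
So F validates K, T; S4 would additionally require S to be transitive. The strongest is T.

T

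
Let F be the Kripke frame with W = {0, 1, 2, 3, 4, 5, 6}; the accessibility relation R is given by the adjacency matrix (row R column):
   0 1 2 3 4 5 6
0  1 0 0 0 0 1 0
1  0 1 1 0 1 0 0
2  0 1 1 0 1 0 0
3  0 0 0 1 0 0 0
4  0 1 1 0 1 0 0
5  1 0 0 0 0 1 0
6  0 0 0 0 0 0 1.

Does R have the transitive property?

Transitive: yes — every two-step R-path is closed by a direct edge.

Yes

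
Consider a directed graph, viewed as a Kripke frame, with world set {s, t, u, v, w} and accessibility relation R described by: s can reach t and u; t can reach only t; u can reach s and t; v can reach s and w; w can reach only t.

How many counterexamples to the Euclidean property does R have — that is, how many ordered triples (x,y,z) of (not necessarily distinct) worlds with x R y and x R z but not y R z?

8

Enumerating: (s,t,u), (s,u,u), (u,s,s), (u,t,s), (v,s,s), (v,s,w), (v,w,s), (v,w,w).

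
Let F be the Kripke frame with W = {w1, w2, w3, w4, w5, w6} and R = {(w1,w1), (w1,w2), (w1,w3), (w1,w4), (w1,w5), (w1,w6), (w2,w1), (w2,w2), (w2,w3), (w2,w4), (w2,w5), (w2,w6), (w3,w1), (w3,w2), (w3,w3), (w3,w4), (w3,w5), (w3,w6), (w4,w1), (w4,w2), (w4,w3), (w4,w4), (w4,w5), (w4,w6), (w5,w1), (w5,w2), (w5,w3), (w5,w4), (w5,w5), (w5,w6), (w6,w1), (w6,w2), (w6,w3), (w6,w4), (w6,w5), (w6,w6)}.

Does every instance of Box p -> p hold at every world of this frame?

Yes

The schema T characterises exactly the reflexive frames.
Reflexive: yes — every world is R-related to itself.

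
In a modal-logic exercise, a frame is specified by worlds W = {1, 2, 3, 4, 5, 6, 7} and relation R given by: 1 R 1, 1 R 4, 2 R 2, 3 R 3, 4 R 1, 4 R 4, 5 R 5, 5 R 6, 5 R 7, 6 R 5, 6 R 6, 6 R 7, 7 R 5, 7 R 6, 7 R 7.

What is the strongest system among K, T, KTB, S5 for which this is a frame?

Reflexive (axiom T): yes — every world is R-related to itself.
Symmetric (axiom B): yes — every pair in R has its reverse in R.
Euclidean (axiom 5): yes — any two successors of a common world are R-related.
So F validates K, T, KTB, S5. The strongest is S5.

S5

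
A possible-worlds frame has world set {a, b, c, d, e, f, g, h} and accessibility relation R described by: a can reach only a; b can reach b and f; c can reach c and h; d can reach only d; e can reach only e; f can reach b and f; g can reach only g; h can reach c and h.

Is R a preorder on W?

Yes

Reflexive: yes — every world is R-related to itself.
Transitive: yes — every two-step R-path is closed by a direct edge.
So R is a preorder.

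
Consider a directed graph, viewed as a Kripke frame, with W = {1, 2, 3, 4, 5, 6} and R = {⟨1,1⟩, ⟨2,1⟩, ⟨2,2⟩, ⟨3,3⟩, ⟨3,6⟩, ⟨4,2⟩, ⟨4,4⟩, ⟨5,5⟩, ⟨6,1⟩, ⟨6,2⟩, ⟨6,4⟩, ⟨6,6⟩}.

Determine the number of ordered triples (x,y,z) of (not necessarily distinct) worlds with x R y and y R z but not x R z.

4

Enumerating: (3,6,1), (3,6,2), (3,6,4), (4,2,1).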